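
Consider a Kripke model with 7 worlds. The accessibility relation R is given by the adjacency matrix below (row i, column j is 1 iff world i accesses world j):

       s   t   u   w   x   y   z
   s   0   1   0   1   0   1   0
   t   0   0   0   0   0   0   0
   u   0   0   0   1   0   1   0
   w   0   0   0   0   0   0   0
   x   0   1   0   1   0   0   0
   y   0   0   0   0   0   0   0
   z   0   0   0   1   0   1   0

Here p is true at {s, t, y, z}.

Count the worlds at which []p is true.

s: successors {t, w, y}; p there: t:T, w:F, y:T. ✗
t: no successors, so []p holds vacuously. ✓
u: successors {w, y}; p there: w:F, y:T. ✗
w: no successors, so []p holds vacuously. ✓
x: successors {t, w}; p there: t:T, w:F. ✗
y: no successors, so []p holds vacuously. ✓
z: successors {w, y}; p there: w:F, y:T. ✗
Satisfying worlds: {t, w, y}.

3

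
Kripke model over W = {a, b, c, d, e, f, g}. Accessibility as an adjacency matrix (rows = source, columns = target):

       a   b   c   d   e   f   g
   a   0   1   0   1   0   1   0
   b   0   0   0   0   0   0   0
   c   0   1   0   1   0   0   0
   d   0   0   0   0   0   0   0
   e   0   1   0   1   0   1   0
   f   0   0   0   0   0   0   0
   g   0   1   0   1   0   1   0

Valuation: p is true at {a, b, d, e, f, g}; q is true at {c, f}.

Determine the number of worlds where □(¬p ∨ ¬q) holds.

a: successors {b, d, f}; ¬p ∨ ¬q there: b:T, d:T, f:F. ✗
b: no successors, so □(¬p ∨ ¬q) holds vacuously. ✓
c: successors {b, d}; ¬p ∨ ¬q there: b:T, d:T. ✓
d: no successors, so □(¬p ∨ ¬q) holds vacuously. ✓
e: successors {b, d, f}; ¬p ∨ ¬q there: b:T, d:T, f:F. ✗
f: no successors, so □(¬p ∨ ¬q) holds vacuously. ✓
g: successors {b, d, f}; ¬p ∨ ¬q there: b:T, d:T, f:F. ✗
Satisfying worlds: {b, c, d, f}.

4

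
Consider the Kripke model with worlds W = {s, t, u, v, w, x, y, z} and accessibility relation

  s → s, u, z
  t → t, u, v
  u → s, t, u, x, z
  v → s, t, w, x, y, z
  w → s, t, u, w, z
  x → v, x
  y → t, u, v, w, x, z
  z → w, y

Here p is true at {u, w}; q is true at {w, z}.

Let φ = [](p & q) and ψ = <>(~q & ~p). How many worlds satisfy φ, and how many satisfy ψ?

0 and 8

For [](p & q):
s: successors {s, u, z}; p & q there: s:F, u:F, z:F. ✗
t: successors {t, u, v}; p & q there: t:F, u:F, v:F. ✗
u: successors {s, t, u, x, z}; p & q there: s:F, t:F, u:F, x:F, z:F. ✗
v: successors {s, t, w, x, y, z}; p & q there: s:F, t:F, w:T, x:F, y:F, z:F. ✗
w: successors {s, t, u, w, z}; p & q there: s:F, t:F, u:F, w:T, z:F. ✗
x: successors {v, x}; p & q there: v:F, x:F. ✗
y: successors {t, u, v, w, x, z}; p & q there: t:F, u:F, v:F, w:T, x:F, z:F. ✗
z: successors {w, y}; p & q there: w:T, y:F. ✗
— 0 worlds.
For <>(~q & ~p):
s: successors {s, u, z}; ~q & ~p there: s:T, u:F, z:F. ✓
t: successors {t, u, v}; ~q & ~p there: t:T, u:F, v:T. ✓
u: successors {s, t, u, x, z}; ~q & ~p there: s:T, t:T, u:F, x:T, z:F. ✓
v: successors {s, t, w, x, y, z}; ~q & ~p there: s:T, t:T, w:F, x:T, y:T, z:F. ✓
w: successors {s, t, u, w, z}; ~q & ~p there: s:T, t:T, u:F, w:F, z:F. ✓
x: successors {v, x}; ~q & ~p there: v:T, x:T. ✓
y: successors {t, u, v, w, x, z}; ~q & ~p there: t:T, u:F, v:T, w:F, x:T, z:F. ✓
z: successors {w, y}; ~q & ~p there: w:F, y:T. ✓
— 8 worlds.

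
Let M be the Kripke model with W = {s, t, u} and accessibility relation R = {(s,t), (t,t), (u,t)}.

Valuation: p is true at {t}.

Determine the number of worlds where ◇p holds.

3

s: successors {t}; p there: t:T. ✓
t: successors {t}; p there: t:T. ✓
u: successors {t}; p there: t:T. ✓
Satisfying worlds: {s, t, u}.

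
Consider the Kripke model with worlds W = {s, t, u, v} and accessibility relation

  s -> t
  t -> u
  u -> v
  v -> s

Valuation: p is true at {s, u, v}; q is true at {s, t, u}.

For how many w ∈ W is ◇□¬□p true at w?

s: successors {t}; □¬□p there: t:F. ✗
t: successors {u}; □¬□p there: u:F. ✗
u: successors {v}; □¬□p there: v:T. ✓
v: successors {s}; □¬□p there: s:F. ✗
Satisfying worlds: {u}.

1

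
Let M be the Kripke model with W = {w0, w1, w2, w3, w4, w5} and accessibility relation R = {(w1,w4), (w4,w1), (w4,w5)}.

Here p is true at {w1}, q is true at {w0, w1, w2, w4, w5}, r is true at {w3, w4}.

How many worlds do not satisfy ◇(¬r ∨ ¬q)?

5

w0: no successors, so ◇(¬r ∨ ¬q) fails. ✗
w1: successors {w4}; ¬r ∨ ¬q there: w4:F. ✗
w2: no successors, so ◇(¬r ∨ ¬q) fails. ✗
w3: no successors, so ◇(¬r ∨ ¬q) fails. ✗
w4: successors {w1, w5}; ¬r ∨ ¬q there: w1:T, w5:T. ✓
w5: no successors, so ◇(¬r ∨ ¬q) fails. ✗
Satisfying worlds: {w4}.
So ◇(¬r ∨ ¬q) fails at the other 5 worlds.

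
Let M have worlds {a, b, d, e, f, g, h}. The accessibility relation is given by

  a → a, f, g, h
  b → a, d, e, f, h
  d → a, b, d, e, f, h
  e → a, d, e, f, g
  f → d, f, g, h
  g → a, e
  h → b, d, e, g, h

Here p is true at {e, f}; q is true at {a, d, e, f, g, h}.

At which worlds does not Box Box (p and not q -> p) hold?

a: Box Box (p and not q -> p) is T. ✗
b: Box Box (p and not q -> p) is T. ✗
d: Box Box (p and not q -> p) is T. ✗
e: Box Box (p and not q -> p) is T. ✗
f: Box Box (p and not q -> p) is T. ✗
g: Box Box (p and not q -> p) is T. ✗
h: Box Box (p and not q -> p) is T. ✗

∅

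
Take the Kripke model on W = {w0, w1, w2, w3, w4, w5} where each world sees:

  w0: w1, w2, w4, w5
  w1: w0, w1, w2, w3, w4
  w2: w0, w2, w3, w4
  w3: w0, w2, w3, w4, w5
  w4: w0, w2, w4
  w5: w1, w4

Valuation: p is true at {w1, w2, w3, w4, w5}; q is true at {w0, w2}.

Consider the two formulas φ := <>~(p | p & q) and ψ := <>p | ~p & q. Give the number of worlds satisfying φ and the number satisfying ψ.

4 and 6

For <>~(p | p & q):
w0: successors {w1, w2, w4, w5}; ~(p | p & q) there: w1:F, w2:F, w4:F, w5:F. ✗
w1: successors {w0, w1, w2, w3, w4}; ~(p | p & q) there: w0:T, w1:F, w2:F, w3:F, w4:F. ✓
w2: successors {w0, w2, w3, w4}; ~(p | p & q) there: w0:T, w2:F, w3:F, w4:F. ✓
w3: successors {w0, w2, w3, w4, w5}; ~(p | p & q) there: w0:T, w2:F, w3:F, w4:F, w5:F. ✓
w4: successors {w0, w2, w4}; ~(p | p & q) there: w0:T, w2:F, w4:F. ✓
w5: successors {w1, w4}; ~(p | p & q) there: w1:F, w4:F. ✗
— 4 worlds.
For <>p | ~p & q:
w0: <>p is T, ~p & q is T. ✓
w1: <>p is T, ~p & q is F. ✓
w2: <>p is T, ~p & q is F. ✓
w3: <>p is T, ~p & q is F. ✓
w4: <>p is T, ~p & q is F. ✓
w5: <>p is T, ~p & q is F. ✓
— 6 worlds.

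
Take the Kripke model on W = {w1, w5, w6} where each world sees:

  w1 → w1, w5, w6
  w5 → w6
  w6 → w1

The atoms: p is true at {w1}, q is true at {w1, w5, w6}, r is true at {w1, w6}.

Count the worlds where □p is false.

w1: successors {w1, w5, w6}; p there: w1:T, w5:F, w6:F. ✗
w5: successors {w6}; p there: w6:F. ✗
w6: successors {w1}; p there: w1:T. ✓
Satisfying worlds: {w6}.
So □p fails at the other 2 worlds.

2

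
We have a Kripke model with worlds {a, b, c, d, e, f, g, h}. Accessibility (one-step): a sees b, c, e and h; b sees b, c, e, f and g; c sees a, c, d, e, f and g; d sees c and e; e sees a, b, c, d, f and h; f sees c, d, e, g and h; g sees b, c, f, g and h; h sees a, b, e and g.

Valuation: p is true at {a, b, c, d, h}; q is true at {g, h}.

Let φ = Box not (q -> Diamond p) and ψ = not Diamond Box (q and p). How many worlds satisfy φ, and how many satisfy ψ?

0 and 8

For Box not (q -> Diamond p):
a: successors {b, c, e, h}; not (q -> Diamond p) there: b:F, c:F, e:F, h:F. ✗
b: successors {b, c, e, f, g}; not (q -> Diamond p) there: b:F, c:F, e:F, f:F, g:F. ✗
c: successors {a, c, d, e, f, g}; not (q -> Diamond p) there: a:F, c:F, d:F, e:F, f:F, g:F. ✗
d: successors {c, e}; not (q -> Diamond p) there: c:F, e:F. ✗
e: successors {a, b, c, d, f, h}; not (q -> Diamond p) there: a:F, b:F, c:F, d:F, f:F, h:F. ✗
f: successors {c, d, e, g, h}; not (q -> Diamond p) there: c:F, d:F, e:F, g:F, h:F. ✗
g: successors {b, c, f, g, h}; not (q -> Diamond p) there: b:F, c:F, f:F, g:F, h:F. ✗
h: successors {a, b, e, g}; not (q -> Diamond p) there: a:F, b:F, e:F, g:F. ✗
— 0 worlds.
For not Diamond Box (q and p):
a: Diamond Box (q and p) is F. ✓
b: Diamond Box (q and p) is F. ✓
c: Diamond Box (q and p) is F. ✓
d: Diamond Box (q and p) is F. ✓
e: Diamond Box (q and p) is F. ✓
f: Diamond Box (q and p) is F. ✓
g: Diamond Box (q and p) is F. ✓
h: Diamond Box (q and p) is F. ✓
— 8 worlds.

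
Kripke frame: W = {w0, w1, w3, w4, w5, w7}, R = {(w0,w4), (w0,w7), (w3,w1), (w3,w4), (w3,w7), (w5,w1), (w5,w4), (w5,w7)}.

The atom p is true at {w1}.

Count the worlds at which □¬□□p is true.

3

w0: successors {w4, w7}; ¬□□p there: w4:F, w7:F. ✗
w1: no successors, so □¬□□p holds vacuously. ✓
w3: successors {w1, w4, w7}; ¬□□p there: w1:F, w4:F, w7:F. ✗
w4: no successors, so □¬□□p holds vacuously. ✓
w5: successors {w1, w4, w7}; ¬□□p there: w1:F, w4:F, w7:F. ✗
w7: no successors, so □¬□□p holds vacuously. ✓
Satisfying worlds: {w1, w4, w7}.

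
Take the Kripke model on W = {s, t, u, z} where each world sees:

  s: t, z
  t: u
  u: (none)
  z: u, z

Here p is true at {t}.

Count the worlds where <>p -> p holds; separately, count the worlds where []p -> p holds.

For <>p -> p:
s: <>p is T, p is F. ✗
t: <>p is F, p is T. ✓
u: <>p is F, p is F. ✓
z: <>p is F, p is F. ✓
— 3 worlds.
For []p -> p:
s: []p is F, p is F. ✓
t: []p is F, p is T. ✓
u: []p is T, p is F. ✗
z: []p is F, p is F. ✓
— 3 worlds.

3 and 3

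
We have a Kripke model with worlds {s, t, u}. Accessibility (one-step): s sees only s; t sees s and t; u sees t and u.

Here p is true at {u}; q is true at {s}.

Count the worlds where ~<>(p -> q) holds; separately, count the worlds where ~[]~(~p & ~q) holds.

0 and 2

For ~<>(p -> q):
s: <>(p -> q) is T. ✗
t: <>(p -> q) is T. ✗
u: <>(p -> q) is T. ✗
— 0 worlds.
For ~[]~(~p & ~q):
s: []~(~p & ~q) is T. ✗
t: []~(~p & ~q) is F. ✓
u: []~(~p & ~q) is F. ✓
— 2 worlds.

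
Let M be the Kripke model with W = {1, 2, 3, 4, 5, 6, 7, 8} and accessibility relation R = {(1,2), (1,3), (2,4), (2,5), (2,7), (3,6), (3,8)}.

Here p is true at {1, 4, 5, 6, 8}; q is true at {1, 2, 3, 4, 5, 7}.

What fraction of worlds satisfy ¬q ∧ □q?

1: ¬q is F, □q is T. ✗
2: ¬q is F, □q is T. ✗
3: ¬q is F, □q is F. ✗
4: ¬q is F, □q is T. ✗
5: ¬q is F, □q is T. ✗
6: ¬q is T, □q is T. ✓
7: ¬q is F, □q is T. ✗
8: ¬q is T, □q is T. ✓
That's 2 of 8 worlds, so 2/8 = 1/4.

1/4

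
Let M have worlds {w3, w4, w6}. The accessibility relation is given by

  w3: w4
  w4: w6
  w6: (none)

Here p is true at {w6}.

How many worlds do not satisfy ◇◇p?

w3: successors {w4}; ◇p there: w4:T. ✓
w4: successors {w6}; ◇p there: w6:F. ✗
w6: no successors, so ◇◇p fails. ✗
Satisfying worlds: {w3}.
So ◇◇p fails at the other 2 worlds.

2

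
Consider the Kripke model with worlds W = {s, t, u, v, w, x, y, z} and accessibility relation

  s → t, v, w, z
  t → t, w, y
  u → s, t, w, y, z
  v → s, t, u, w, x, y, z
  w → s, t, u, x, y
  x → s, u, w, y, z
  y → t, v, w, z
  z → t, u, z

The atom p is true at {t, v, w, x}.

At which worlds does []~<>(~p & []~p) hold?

s: successors {t, v, w, z}; ~<>(~p & []~p) there: t:T, v:T, w:T, z:T. ✓
t: successors {t, w, y}; ~<>(~p & []~p) there: t:T, w:T, y:T. ✓
u: successors {s, t, w, y, z}; ~<>(~p & []~p) there: s:T, t:T, w:T, y:T, z:T. ✓
v: successors {s, t, u, w, x, y, z}; ~<>(~p & []~p) there: s:T, t:T, u:T, w:T, x:T, y:T, z:T. ✓
w: successors {s, t, u, x, y}; ~<>(~p & []~p) there: s:T, t:T, u:T, x:T, y:T. ✓
x: successors {s, u, w, y, z}; ~<>(~p & []~p) there: s:T, u:T, w:T, y:T, z:T. ✓
y: successors {t, v, w, z}; ~<>(~p & []~p) there: t:T, v:T, w:T, z:T. ✓
z: successors {t, u, z}; ~<>(~p & []~p) there: t:T, u:T, z:T. ✓

{s, t, u, v, w, x, y, z}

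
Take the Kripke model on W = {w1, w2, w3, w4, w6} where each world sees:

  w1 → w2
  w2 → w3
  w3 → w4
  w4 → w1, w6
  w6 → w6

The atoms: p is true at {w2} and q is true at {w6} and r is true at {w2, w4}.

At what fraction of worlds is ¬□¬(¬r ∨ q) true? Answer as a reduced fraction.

3/5

w1: □¬(¬r ∨ q) is T. ✗
w2: □¬(¬r ∨ q) is F. ✓
w3: □¬(¬r ∨ q) is T. ✗
w4: □¬(¬r ∨ q) is F. ✓
w6: □¬(¬r ∨ q) is F. ✓
That's 3 of 5 worlds, so 3/5.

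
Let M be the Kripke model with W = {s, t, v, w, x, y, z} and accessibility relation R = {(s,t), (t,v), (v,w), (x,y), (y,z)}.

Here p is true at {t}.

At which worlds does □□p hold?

{v, w, y, z}

s: successors {t}; □p there: t:F. ✗
t: successors {v}; □p there: v:F. ✗
v: successors {w}; □p there: w:T. ✓
w: no successors, so □□p holds vacuously. ✓
x: successors {y}; □p there: y:F. ✗
y: successors {z}; □p there: z:T. ✓
z: no successors, so □□p holds vacuously. ✓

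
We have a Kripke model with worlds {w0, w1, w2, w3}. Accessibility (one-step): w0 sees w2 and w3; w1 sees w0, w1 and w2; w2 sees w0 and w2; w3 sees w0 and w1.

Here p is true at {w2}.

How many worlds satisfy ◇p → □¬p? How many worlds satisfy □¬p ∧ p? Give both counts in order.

1 and 0

For ◇p → □¬p:
w0: ◇p is T, □¬p is F. ✗
w1: ◇p is T, □¬p is F. ✗
w2: ◇p is T, □¬p is F. ✗
w3: ◇p is F, □¬p is T. ✓
— 1 world.
For □¬p ∧ p:
w0: □¬p is F, p is F. ✗
w1: □¬p is F, p is F. ✗
w2: □¬p is F, p is T. ✗
w3: □¬p is T, p is F. ✗
— 0 worlds.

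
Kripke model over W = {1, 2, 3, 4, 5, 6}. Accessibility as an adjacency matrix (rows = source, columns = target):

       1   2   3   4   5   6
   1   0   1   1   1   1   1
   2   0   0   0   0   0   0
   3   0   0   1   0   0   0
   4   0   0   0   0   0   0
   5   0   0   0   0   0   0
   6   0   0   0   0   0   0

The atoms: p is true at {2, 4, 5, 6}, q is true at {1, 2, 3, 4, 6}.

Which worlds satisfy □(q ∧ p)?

{2, 4, 5, 6}

1: successors {2, 3, 4, 5, 6}; q ∧ p there: 2:T, 3:F, 4:T, 5:F, 6:T. ✗
2: no successors, so □(q ∧ p) holds vacuously. ✓
3: successors {3}; q ∧ p there: 3:F. ✗
4: no successors, so □(q ∧ p) holds vacuously. ✓
5: no successors, so □(q ∧ p) holds vacuously. ✓
6: no successors, so □(q ∧ p) holds vacuously. ✓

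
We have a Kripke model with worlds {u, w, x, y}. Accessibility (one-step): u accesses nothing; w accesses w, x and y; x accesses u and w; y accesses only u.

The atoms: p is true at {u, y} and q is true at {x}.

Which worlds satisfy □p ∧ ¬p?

∅

u: □p is T, ¬p is F. ✗
w: □p is F, ¬p is T. ✗
x: □p is F, ¬p is T. ✗
y: □p is T, ¬p is F. ✗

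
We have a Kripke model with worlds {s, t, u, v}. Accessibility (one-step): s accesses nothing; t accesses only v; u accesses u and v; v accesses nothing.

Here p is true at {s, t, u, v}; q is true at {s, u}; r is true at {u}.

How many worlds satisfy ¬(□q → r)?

2

s: □q → r is F. ✓
t: □q → r is T. ✗
u: □q → r is T. ✗
v: □q → r is F. ✓
Satisfying worlds: {s, v}.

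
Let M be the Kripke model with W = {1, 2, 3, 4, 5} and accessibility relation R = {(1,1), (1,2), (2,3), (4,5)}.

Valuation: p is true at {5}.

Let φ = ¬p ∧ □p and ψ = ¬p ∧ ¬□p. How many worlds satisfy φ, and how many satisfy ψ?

For ¬p ∧ □p:
1: ¬p is T, □p is F. ✗
2: ¬p is T, □p is F. ✗
3: ¬p is T, □p is T. ✓
4: ¬p is T, □p is T. ✓
5: ¬p is F, □p is T. ✗
— 2 worlds.
For ¬p ∧ ¬□p:
1: ¬p is T, ¬□p is T. ✓
2: ¬p is T, ¬□p is T. ✓
3: ¬p is T, ¬□p is F. ✗
4: ¬p is T, ¬□p is F. ✗
5: ¬p is F, ¬□p is F. ✗
— 2 worlds.

2 and 2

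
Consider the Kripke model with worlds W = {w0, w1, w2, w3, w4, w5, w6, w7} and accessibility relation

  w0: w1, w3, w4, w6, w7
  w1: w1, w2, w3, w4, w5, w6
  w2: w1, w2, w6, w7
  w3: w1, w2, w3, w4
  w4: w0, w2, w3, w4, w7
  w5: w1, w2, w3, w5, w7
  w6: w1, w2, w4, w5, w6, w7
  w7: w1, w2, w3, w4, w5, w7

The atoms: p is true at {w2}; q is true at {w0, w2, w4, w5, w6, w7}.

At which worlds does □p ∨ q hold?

{w0, w2, w4, w5, w6, w7}

w0: □p is F, q is T. ✓
w1: □p is F, q is F. ✗
w2: □p is F, q is T. ✓
w3: □p is F, q is F. ✗
w4: □p is F, q is T. ✓
w5: □p is F, q is T. ✓
w6: □p is F, q is T. ✓
w7: □p is F, q is T. ✓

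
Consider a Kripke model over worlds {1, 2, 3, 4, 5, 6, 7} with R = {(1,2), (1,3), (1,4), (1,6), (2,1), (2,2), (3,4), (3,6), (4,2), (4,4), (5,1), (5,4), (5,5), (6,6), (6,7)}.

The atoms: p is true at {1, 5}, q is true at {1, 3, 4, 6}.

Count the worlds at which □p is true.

1

1: successors {2, 3, 4, 6}; p there: 2:F, 3:F, 4:F, 6:F. ✗
2: successors {1, 2}; p there: 1:T, 2:F. ✗
3: successors {4, 6}; p there: 4:F, 6:F. ✗
4: successors {2, 4}; p there: 2:F, 4:F. ✗
5: successors {1, 4, 5}; p there: 1:T, 4:F, 5:T. ✗
6: successors {6, 7}; p there: 6:F, 7:F. ✗
7: no successors, so □p holds vacuously. ✓
Satisfying worlds: {7}.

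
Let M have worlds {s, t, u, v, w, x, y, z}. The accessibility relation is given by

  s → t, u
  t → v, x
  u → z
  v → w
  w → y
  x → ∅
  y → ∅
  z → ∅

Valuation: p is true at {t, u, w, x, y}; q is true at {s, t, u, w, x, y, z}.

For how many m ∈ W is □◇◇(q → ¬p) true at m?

3

s: successors {t, u}; ◇◇(q → ¬p) there: t:F, u:F. ✗
t: successors {v, x}; ◇◇(q → ¬p) there: v:F, x:F. ✗
u: successors {z}; ◇◇(q → ¬p) there: z:F. ✗
v: successors {w}; ◇◇(q → ¬p) there: w:F. ✗
w: successors {y}; ◇◇(q → ¬p) there: y:F. ✗
x: no successors, so □◇◇(q → ¬p) holds vacuously. ✓
y: no successors, so □◇◇(q → ¬p) holds vacuously. ✓
z: no successors, so □◇◇(q → ¬p) holds vacuously. ✓
Satisfying worlds: {x, y, z}.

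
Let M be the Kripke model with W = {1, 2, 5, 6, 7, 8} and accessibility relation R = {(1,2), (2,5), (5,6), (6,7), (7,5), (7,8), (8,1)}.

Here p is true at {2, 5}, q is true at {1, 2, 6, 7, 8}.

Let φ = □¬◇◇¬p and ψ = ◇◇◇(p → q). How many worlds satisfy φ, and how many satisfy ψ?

For □¬◇◇¬p:
1: successors {2}; ¬◇◇¬p there: 2:F. ✗
2: successors {5}; ¬◇◇¬p there: 5:F. ✗
5: successors {6}; ¬◇◇¬p there: 6:F. ✗
6: successors {7}; ¬◇◇¬p there: 7:F. ✗
7: successors {5, 8}; ¬◇◇¬p there: 5:F, 8:T. ✗
8: successors {1}; ¬◇◇¬p there: 1:T. ✓
— 1 world.
For ◇◇◇(p → q):
1: successors {2}; ◇◇(p → q) there: 2:T. ✓
2: successors {5}; ◇◇(p → q) there: 5:T. ✓
5: successors {6}; ◇◇(p → q) there: 6:T. ✓
6: successors {7}; ◇◇(p → q) there: 7:T. ✓
7: successors {5, 8}; ◇◇(p → q) there: 5:T, 8:T. ✓
8: successors {1}; ◇◇(p → q) there: 1:F. ✗
— 5 worlds.

1 and 5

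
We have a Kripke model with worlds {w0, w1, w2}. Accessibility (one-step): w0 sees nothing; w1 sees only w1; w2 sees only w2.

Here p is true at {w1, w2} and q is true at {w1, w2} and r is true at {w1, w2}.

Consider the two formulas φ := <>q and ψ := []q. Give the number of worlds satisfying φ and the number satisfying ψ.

2 and 3

For <>q:
w0: no successors, so <>q fails. ✗
w1: successors {w1}; q there: w1:T. ✓
w2: successors {w2}; q there: w2:T. ✓
— 2 worlds.
For []q:
w0: no successors, so []q holds vacuously. ✓
w1: successors {w1}; q there: w1:T. ✓
w2: successors {w2}; q there: w2:T. ✓
— 3 worlds.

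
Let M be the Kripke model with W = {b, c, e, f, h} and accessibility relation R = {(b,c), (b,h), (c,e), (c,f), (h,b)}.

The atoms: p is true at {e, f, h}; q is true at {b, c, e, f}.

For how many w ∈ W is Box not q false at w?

3

b: successors {c, h}; not q there: c:F, h:T. ✗
c: successors {e, f}; not q there: e:F, f:F. ✗
e: no successors, so Box not q holds vacuously. ✓
f: no successors, so Box not q holds vacuously. ✓
h: successors {b}; not q there: b:F. ✗
Satisfying worlds: {e, f}.
So Box not q fails at the other 3 worlds.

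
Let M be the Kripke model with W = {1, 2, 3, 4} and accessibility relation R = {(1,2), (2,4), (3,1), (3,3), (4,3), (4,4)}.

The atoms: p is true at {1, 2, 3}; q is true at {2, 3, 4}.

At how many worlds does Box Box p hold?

1

1: successors {2}; Box p there: 2:F. ✗
2: successors {4}; Box p there: 4:F. ✗
3: successors {1, 3}; Box p there: 1:T, 3:T. ✓
4: successors {3, 4}; Box p there: 3:T, 4:F. ✗
Satisfying worlds: {3}.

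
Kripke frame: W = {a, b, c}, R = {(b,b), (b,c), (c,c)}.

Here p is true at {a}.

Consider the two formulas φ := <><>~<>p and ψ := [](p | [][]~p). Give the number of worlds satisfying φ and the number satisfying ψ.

For <><>~<>p:
a: no successors, so <><>~<>p fails. ✗
b: successors {b, c}; <>~<>p there: b:T, c:T. ✓
c: successors {c}; <>~<>p there: c:T. ✓
— 2 worlds.
For [](p | [][]~p):
a: no successors, so [](p | [][]~p) holds vacuously. ✓
b: successors {b, c}; p | [][]~p there: b:T, c:T. ✓
c: successors {c}; p | [][]~p there: c:T. ✓
— 3 worlds.

2 and 3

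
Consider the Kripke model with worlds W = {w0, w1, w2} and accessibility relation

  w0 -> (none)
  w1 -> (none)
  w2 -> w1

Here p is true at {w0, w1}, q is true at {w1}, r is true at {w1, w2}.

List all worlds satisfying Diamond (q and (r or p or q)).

w0: no successors, so Diamond (q and (r or p or q)) fails. ✗
w1: no successors, so Diamond (q and (r or p or q)) fails. ✗
w2: successors {w1}; q and (r or p or q) there: w1:T. ✓

{w2}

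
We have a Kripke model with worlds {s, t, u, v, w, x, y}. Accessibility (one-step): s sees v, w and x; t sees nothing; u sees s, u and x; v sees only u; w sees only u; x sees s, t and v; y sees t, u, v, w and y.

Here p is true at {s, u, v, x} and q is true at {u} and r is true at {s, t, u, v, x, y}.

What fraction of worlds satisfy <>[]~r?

2/7

s: successors {v, w, x}; []~r there: v:F, w:F, x:F. ✗
t: no successors, so <>[]~r fails. ✗
u: successors {s, u, x}; []~r there: s:F, u:F, x:F. ✗
v: successors {u}; []~r there: u:F. ✗
w: successors {u}; []~r there: u:F. ✗
x: successors {s, t, v}; []~r there: s:F, t:T, v:F. ✓
y: successors {t, u, v, w, y}; []~r there: t:T, u:F, v:F, w:F, y:F. ✓
That's 2 of 7 worlds, so 2/7.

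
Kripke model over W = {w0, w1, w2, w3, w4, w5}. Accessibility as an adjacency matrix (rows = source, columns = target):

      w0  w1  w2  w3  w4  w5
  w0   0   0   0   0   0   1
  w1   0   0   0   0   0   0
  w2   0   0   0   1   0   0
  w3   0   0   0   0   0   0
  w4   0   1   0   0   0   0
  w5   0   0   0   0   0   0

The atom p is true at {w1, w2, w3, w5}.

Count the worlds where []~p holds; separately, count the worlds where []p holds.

3 and 6

For []~p:
w0: successors {w5}; ~p there: w5:F. ✗
w1: no successors, so []~p holds vacuously. ✓
w2: successors {w3}; ~p there: w3:F. ✗
w3: no successors, so []~p holds vacuously. ✓
w4: successors {w1}; ~p there: w1:F. ✗
w5: no successors, so []~p holds vacuously. ✓
— 3 worlds.
For []p:
w0: successors {w5}; p there: w5:T. ✓
w1: no successors, so []p holds vacuously. ✓
w2: successors {w3}; p there: w3:T. ✓
w3: no successors, so []p holds vacuously. ✓
w4: successors {w1}; p there: w1:T. ✓
w5: no successors, so []p holds vacuously. ✓
— 6 worlds.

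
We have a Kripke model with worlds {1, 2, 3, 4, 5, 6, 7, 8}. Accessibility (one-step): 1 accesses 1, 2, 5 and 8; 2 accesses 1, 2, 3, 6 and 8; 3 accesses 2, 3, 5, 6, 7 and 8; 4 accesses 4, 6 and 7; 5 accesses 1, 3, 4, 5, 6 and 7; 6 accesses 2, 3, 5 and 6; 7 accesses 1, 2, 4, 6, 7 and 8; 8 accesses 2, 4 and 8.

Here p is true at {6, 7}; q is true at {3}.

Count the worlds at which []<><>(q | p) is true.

8

1: successors {1, 2, 5, 8}; <><>(q | p) there: 1:T, 2:T, 5:T, 8:T. ✓
2: successors {1, 2, 3, 6, 8}; <><>(q | p) there: 1:T, 2:T, 3:T, 6:T, 8:T. ✓
3: successors {2, 3, 5, 6, 7, 8}; <><>(q | p) there: 2:T, 3:T, 5:T, 6:T, 7:T, 8:T. ✓
4: successors {4, 6, 7}; <><>(q | p) there: 4:T, 6:T, 7:T. ✓
5: successors {1, 3, 4, 5, 6, 7}; <><>(q | p) there: 1:T, 3:T, 4:T, 5:T, 6:T, 7:T. ✓
6: successors {2, 3, 5, 6}; <><>(q | p) there: 2:T, 3:T, 5:T, 6:T. ✓
7: successors {1, 2, 4, 6, 7, 8}; <><>(q | p) there: 1:T, 2:T, 4:T, 6:T, 7:T, 8:T. ✓
8: successors {2, 4, 8}; <><>(q | p) there: 2:T, 4:T, 8:T. ✓
Satisfying worlds: {1, 2, 3, 4, 5, 6, 7, 8}.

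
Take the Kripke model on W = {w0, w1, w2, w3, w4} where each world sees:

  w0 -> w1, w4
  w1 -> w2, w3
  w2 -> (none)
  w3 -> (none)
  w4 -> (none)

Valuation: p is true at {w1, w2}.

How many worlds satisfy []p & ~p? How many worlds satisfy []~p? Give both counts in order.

For []p & ~p:
w0: []p is F, ~p is T. ✗
w1: []p is F, ~p is F. ✗
w2: []p is T, ~p is F. ✗
w3: []p is T, ~p is T. ✓
w4: []p is T, ~p is T. ✓
— 2 worlds.
For []~p:
w0: successors {w1, w4}; ~p there: w1:F, w4:T. ✗
w1: successors {w2, w3}; ~p there: w2:F, w3:T. ✗
w2: no successors, so []~p holds vacuously. ✓
w3: no successors, so []~p holds vacuously. ✓
w4: no successors, so []~p holds vacuously. ✓
— 3 worlds.

2 and 3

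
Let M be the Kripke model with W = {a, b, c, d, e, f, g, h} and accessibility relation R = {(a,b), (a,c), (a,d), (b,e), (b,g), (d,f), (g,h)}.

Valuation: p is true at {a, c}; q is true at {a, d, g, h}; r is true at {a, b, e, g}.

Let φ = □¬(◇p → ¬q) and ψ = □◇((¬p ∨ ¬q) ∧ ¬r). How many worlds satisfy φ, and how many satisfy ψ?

For □¬(◇p → ¬q):
a: successors {b, c, d}; ¬(◇p → ¬q) there: b:F, c:F, d:F. ✗
b: successors {e, g}; ¬(◇p → ¬q) there: e:F, g:F. ✗
c: no successors, so □¬(◇p → ¬q) holds vacuously. ✓
d: successors {f}; ¬(◇p → ¬q) there: f:F. ✗
e: no successors, so □¬(◇p → ¬q) holds vacuously. ✓
f: no successors, so □¬(◇p → ¬q) holds vacuously. ✓
g: successors {h}; ¬(◇p → ¬q) there: h:F. ✗
h: no successors, so □¬(◇p → ¬q) holds vacuously. ✓
— 4 worlds.
For □◇((¬p ∨ ¬q) ∧ ¬r):
a: successors {b, c, d}; ◇((¬p ∨ ¬q) ∧ ¬r) there: b:F, c:F, d:T. ✗
b: successors {e, g}; ◇((¬p ∨ ¬q) ∧ ¬r) there: e:F, g:T. ✗
c: no successors, so □◇((¬p ∨ ¬q) ∧ ¬r) holds vacuously. ✓
d: successors {f}; ◇((¬p ∨ ¬q) ∧ ¬r) there: f:F. ✗
e: no successors, so □◇((¬p ∨ ¬q) ∧ ¬r) holds vacuously. ✓
f: no successors, so □◇((¬p ∨ ¬q) ∧ ¬r) holds vacuously. ✓
g: successors {h}; ◇((¬p ∨ ¬q) ∧ ¬r) there: h:F. ✗
h: no successors, so □◇((¬p ∨ ¬q) ∧ ¬r) holds vacuously. ✓
— 4 worlds.

4 and 4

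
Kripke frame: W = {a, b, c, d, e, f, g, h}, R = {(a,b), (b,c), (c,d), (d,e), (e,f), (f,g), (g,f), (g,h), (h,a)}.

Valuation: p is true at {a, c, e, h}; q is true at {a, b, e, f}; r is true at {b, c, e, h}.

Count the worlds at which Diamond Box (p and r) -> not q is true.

a: Diamond Box (p and r) is T, not q is F. ✗
b: Diamond Box (p and r) is F, not q is F. ✓
c: Diamond Box (p and r) is T, not q is T. ✓
d: Diamond Box (p and r) is F, not q is T. ✓
e: Diamond Box (p and r) is F, not q is F. ✓
f: Diamond Box (p and r) is F, not q is F. ✓
g: Diamond Box (p and r) is F, not q is T. ✓
h: Diamond Box (p and r) is F, not q is T. ✓
Satisfying worlds: {b, c, d, e, f, g, h}.

7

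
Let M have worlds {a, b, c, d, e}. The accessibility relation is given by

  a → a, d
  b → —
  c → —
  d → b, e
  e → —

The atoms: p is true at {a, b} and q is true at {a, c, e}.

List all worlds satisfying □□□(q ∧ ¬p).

{b, c, d, e}

a: successors {a, d}; □□(q ∧ ¬p) there: a:F, d:T. ✗
b: no successors, so □□□(q ∧ ¬p) holds vacuously. ✓
c: no successors, so □□□(q ∧ ¬p) holds vacuously. ✓
d: successors {b, e}; □□(q ∧ ¬p) there: b:T, e:T. ✓
e: no successors, so □□□(q ∧ ¬p) holds vacuously. ✓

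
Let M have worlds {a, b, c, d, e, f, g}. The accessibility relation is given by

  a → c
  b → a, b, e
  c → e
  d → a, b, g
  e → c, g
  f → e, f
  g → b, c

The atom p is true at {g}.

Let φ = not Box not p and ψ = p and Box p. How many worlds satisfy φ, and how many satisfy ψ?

2 and 0

For not Box not p:
a: Box not p is T. ✗
b: Box not p is T. ✗
c: Box not p is T. ✗
d: Box not p is F. ✓
e: Box not p is F. ✓
f: Box not p is T. ✗
g: Box not p is T. ✗
— 2 worlds.
For p and Box p:
a: p is F, Box p is F. ✗
b: p is F, Box p is F. ✗
c: p is F, Box p is F. ✗
d: p is F, Box p is F. ✗
e: p is F, Box p is F. ✗
f: p is F, Box p is F. ✗
g: p is T, Box p is F. ✗
— 0 worlds.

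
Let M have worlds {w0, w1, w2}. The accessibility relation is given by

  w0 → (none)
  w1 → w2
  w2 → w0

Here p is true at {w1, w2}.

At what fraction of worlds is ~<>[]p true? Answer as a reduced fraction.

2/3

w0: <>[]p is F. ✓
w1: <>[]p is F. ✓
w2: <>[]p is T. ✗
That's 2 of 3 worlds, so 2/3.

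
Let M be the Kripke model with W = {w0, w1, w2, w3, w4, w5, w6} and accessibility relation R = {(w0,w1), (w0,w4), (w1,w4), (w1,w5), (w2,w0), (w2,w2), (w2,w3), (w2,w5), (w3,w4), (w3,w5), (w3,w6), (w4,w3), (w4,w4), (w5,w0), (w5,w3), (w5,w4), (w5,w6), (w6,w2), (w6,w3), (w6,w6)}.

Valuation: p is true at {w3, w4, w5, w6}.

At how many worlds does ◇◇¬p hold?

5

w0: successors {w1, w4}; ◇¬p there: w1:F, w4:F. ✗
w1: successors {w4, w5}; ◇¬p there: w4:F, w5:T. ✓
w2: successors {w0, w2, w3, w5}; ◇¬p there: w0:T, w2:T, w3:F, w5:T. ✓
w3: successors {w4, w5, w6}; ◇¬p there: w4:F, w5:T, w6:T. ✓
w4: successors {w3, w4}; ◇¬p there: w3:F, w4:F. ✗
w5: successors {w0, w3, w4, w6}; ◇¬p there: w0:T, w3:F, w4:F, w6:T. ✓
w6: successors {w2, w3, w6}; ◇¬p there: w2:T, w3:F, w6:T. ✓
Satisfying worlds: {w1, w2, w3, w5, w6}.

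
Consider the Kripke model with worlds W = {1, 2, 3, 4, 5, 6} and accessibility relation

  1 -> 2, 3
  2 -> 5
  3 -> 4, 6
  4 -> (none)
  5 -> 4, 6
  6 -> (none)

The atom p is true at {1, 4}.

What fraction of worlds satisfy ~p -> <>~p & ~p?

1: ~p is F, <>~p & ~p is F. ✓
2: ~p is T, <>~p & ~p is T. ✓
3: ~p is T, <>~p & ~p is T. ✓
4: ~p is F, <>~p & ~p is F. ✓
5: ~p is T, <>~p & ~p is T. ✓
6: ~p is T, <>~p & ~p is F. ✗
That's 5 of 6 worlds, so 5/6.

5/6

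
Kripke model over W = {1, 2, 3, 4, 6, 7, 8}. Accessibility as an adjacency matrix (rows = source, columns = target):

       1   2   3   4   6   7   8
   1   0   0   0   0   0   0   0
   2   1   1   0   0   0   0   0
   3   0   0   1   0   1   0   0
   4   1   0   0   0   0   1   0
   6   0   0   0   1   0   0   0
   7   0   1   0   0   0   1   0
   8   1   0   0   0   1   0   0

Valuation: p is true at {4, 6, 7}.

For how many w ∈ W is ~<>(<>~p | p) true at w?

1

1: <>(<>~p | p) is F. ✓
2: <>(<>~p | p) is T. ✗
3: <>(<>~p | p) is T. ✗
4: <>(<>~p | p) is T. ✗
6: <>(<>~p | p) is T. ✗
7: <>(<>~p | p) is T. ✗
8: <>(<>~p | p) is T. ✗
Satisfying worlds: {1}.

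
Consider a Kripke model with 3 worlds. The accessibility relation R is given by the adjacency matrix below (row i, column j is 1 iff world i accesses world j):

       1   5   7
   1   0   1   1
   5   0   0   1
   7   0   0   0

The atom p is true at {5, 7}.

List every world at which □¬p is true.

1: successors {5, 7}; ¬p there: 5:F, 7:F. ✗
5: successors {7}; ¬p there: 7:F. ✗
7: no successors, so □¬p holds vacuously. ✓

{7}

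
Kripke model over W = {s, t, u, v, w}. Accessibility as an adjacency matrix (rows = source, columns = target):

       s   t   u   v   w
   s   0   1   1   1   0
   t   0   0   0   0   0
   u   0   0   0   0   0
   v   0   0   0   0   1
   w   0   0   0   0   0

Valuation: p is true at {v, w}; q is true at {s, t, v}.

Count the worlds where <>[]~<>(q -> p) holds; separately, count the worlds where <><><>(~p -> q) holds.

2 and 0

For <>[]~<>(q -> p):
s: successors {t, u, v}; []~<>(q -> p) there: t:T, u:T, v:T. ✓
t: no successors, so <>[]~<>(q -> p) fails. ✗
u: no successors, so <>[]~<>(q -> p) fails. ✗
v: successors {w}; []~<>(q -> p) there: w:T. ✓
w: no successors, so <>[]~<>(q -> p) fails. ✗
— 2 worlds.
For <><><>(~p -> q):
s: successors {t, u, v}; <><>(~p -> q) there: t:F, u:F, v:F. ✗
t: no successors, so <><><>(~p -> q) fails. ✗
u: no successors, so <><><>(~p -> q) fails. ✗
v: successors {w}; <><>(~p -> q) there: w:F. ✗
w: no successors, so <><><>(~p -> q) fails. ✗
— 0 worlds.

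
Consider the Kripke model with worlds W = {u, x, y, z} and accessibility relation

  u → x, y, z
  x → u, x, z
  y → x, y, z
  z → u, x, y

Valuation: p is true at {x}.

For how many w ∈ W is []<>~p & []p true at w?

u: []<>~p is T, []p is F. ✗
x: []<>~p is T, []p is F. ✗
y: []<>~p is T, []p is F. ✗
z: []<>~p is T, []p is F. ✗
Satisfying worlds: ∅.

0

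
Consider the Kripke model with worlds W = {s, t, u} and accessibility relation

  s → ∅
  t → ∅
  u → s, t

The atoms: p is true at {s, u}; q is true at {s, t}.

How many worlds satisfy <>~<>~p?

1

s: no successors, so <>~<>~p fails. ✗
t: no successors, so <>~<>~p fails. ✗
u: successors {s, t}; ~<>~p there: s:T, t:T. ✓
Satisfying worlds: {u}.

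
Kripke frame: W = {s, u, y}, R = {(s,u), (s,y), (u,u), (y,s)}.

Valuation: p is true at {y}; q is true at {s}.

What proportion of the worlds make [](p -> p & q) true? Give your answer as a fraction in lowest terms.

2/3

s: successors {u, y}; p -> p & q there: u:T, y:F. ✗
u: successors {u}; p -> p & q there: u:T. ✓
y: successors {s}; p -> p & q there: s:T. ✓
That's 2 of 3 worlds, so 2/3.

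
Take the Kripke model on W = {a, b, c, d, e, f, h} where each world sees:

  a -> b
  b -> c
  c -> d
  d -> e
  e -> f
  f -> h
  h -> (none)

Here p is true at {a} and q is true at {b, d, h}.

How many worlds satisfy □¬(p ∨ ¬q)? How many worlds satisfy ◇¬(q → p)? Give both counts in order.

For □¬(p ∨ ¬q):
a: successors {b}; ¬(p ∨ ¬q) there: b:T. ✓
b: successors {c}; ¬(p ∨ ¬q) there: c:F. ✗
c: successors {d}; ¬(p ∨ ¬q) there: d:T. ✓
d: successors {e}; ¬(p ∨ ¬q) there: e:F. ✗
e: successors {f}; ¬(p ∨ ¬q) there: f:F. ✗
f: successors {h}; ¬(p ∨ ¬q) there: h:T. ✓
h: no successors, so □¬(p ∨ ¬q) holds vacuously. ✓
— 4 worlds.
For ◇¬(q → p):
a: successors {b}; ¬(q → p) there: b:T. ✓
b: successors {c}; ¬(q → p) there: c:F. ✗
c: successors {d}; ¬(q → p) there: d:T. ✓
d: successors {e}; ¬(q → p) there: e:F. ✗
e: successors {f}; ¬(q → p) there: f:F. ✗
f: successors {h}; ¬(q → p) there: h:T. ✓
h: no successors, so ◇¬(q → p) fails. ✗
— 3 worlds.

4 and 3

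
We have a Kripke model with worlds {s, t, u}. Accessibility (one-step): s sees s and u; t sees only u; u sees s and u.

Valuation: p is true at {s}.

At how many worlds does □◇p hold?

3

s: successors {s, u}; ◇p there: s:T, u:T. ✓
t: successors {u}; ◇p there: u:T. ✓
u: successors {s, u}; ◇p there: s:T, u:T. ✓
Satisfying worlds: {s, t, u}.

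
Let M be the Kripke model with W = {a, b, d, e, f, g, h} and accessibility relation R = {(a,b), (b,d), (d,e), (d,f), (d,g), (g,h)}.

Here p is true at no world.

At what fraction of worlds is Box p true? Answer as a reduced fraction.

3/7

a: successors {b}; p there: b:F. ✗
b: successors {d}; p there: d:F. ✗
d: successors {e, f, g}; p there: e:F, f:F, g:F. ✗
e: no successors, so Box p holds vacuously. ✓
f: no successors, so Box p holds vacuously. ✓
g: successors {h}; p there: h:F. ✗
h: no successors, so Box p holds vacuously. ✓
That's 3 of 7 worlds, so 3/7.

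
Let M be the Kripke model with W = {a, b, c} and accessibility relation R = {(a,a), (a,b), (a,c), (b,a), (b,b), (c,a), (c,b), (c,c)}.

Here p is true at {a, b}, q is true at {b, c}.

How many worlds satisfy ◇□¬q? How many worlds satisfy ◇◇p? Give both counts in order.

For ◇□¬q:
a: successors {a, b, c}; □¬q there: a:F, b:F, c:F. ✗
b: successors {a, b}; □¬q there: a:F, b:F. ✗
c: successors {a, b, c}; □¬q there: a:F, b:F, c:F. ✗
— 0 worlds.
For ◇◇p:
a: successors {a, b, c}; ◇p there: a:T, b:T, c:T. ✓
b: successors {a, b}; ◇p there: a:T, b:T. ✓
c: successors {a, b, c}; ◇p there: a:T, b:T, c:T. ✓
— 3 worlds.

0 and 3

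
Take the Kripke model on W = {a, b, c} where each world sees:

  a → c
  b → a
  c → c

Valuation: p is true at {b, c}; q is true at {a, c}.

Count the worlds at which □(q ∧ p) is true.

a: successors {c}; q ∧ p there: c:T. ✓
b: successors {a}; q ∧ p there: a:F. ✗
c: successors {c}; q ∧ p there: c:T. ✓
Satisfying worlds: {a, c}.

2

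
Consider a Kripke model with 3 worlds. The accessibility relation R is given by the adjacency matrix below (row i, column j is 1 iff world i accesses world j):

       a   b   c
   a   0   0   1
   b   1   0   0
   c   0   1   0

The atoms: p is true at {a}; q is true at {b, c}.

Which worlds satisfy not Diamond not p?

a: Diamond not p is T. ✗
b: Diamond not p is F. ✓
c: Diamond not p is T. ✗

{b}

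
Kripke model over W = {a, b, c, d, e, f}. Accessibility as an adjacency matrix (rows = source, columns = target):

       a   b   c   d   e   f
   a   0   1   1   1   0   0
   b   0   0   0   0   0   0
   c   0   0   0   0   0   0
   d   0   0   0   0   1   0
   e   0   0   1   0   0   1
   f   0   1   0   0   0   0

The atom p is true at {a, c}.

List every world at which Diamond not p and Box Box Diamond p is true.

a: Diamond not p is T, Box Box Diamond p is T. ✓
b: Diamond not p is F, Box Box Diamond p is T. ✗
c: Diamond not p is F, Box Box Diamond p is T. ✗
d: Diamond not p is T, Box Box Diamond p is F. ✗
e: Diamond not p is T, Box Box Diamond p is F. ✗
f: Diamond not p is T, Box Box Diamond p is T. ✓

{a, f}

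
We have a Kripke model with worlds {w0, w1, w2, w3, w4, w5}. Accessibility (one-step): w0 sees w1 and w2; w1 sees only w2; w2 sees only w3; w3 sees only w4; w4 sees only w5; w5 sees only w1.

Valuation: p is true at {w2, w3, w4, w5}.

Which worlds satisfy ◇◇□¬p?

w0: successors {w1, w2}; ◇□¬p there: w1:F, w2:F. ✗
w1: successors {w2}; ◇□¬p there: w2:F. ✗
w2: successors {w3}; ◇□¬p there: w3:F. ✗
w3: successors {w4}; ◇□¬p there: w4:T. ✓
w4: successors {w5}; ◇□¬p there: w5:F. ✗
w5: successors {w1}; ◇□¬p there: w1:F. ✗

{w3}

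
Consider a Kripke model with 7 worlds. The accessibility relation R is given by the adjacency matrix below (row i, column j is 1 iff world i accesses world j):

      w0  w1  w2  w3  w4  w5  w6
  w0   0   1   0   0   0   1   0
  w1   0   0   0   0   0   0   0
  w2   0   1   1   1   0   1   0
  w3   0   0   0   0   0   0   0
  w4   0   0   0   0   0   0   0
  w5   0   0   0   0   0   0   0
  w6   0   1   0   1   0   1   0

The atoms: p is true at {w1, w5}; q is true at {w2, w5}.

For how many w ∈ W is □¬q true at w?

w0: successors {w1, w5}; ¬q there: w1:T, w5:F. ✗
w1: no successors, so □¬q holds vacuously. ✓
w2: successors {w1, w2, w3, w5}; ¬q there: w1:T, w2:F, w3:T, w5:F. ✗
w3: no successors, so □¬q holds vacuously. ✓
w4: no successors, so □¬q holds vacuously. ✓
w5: no successors, so □¬q holds vacuously. ✓
w6: successors {w1, w3, w5}; ¬q there: w1:T, w3:T, w5:F. ✗
Satisfying worlds: {w1, w3, w4, w5}.

4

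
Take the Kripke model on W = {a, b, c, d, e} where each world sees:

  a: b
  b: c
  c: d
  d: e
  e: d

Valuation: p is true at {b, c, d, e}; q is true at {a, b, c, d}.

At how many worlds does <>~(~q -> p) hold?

0

a: successors {b}; ~(~q -> p) there: b:F. ✗
b: successors {c}; ~(~q -> p) there: c:F. ✗
c: successors {d}; ~(~q -> p) there: d:F. ✗
d: successors {e}; ~(~q -> p) there: e:F. ✗
e: successors {d}; ~(~q -> p) there: d:F. ✗
Satisfying worlds: ∅.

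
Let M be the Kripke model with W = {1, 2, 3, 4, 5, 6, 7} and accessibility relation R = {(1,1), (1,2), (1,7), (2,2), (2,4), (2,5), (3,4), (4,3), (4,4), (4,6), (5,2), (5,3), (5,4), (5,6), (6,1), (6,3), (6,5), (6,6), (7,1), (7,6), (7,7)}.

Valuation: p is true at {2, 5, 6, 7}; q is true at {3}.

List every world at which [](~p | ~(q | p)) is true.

1: successors {1, 2, 7}; ~p | ~(q | p) there: 1:T, 2:F, 7:F. ✗
2: successors {2, 4, 5}; ~p | ~(q | p) there: 2:F, 4:T, 5:F. ✗
3: successors {4}; ~p | ~(q | p) there: 4:T. ✓
4: successors {3, 4, 6}; ~p | ~(q | p) there: 3:T, 4:T, 6:F. ✗
5: successors {2, 3, 4, 6}; ~p | ~(q | p) there: 2:F, 3:T, 4:T, 6:F. ✗
6: successors {1, 3, 5, 6}; ~p | ~(q | p) there: 1:T, 3:T, 5:F, 6:F. ✗
7: successors {1, 6, 7}; ~p | ~(q | p) there: 1:T, 6:F, 7:F. ✗

{3}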